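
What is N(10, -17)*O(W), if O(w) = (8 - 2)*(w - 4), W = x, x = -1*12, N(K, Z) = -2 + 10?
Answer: -768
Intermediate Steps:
N(K, Z) = 8
x = -12
W = -12
O(w) = -24 + 6*w (O(w) = 6*(-4 + w) = -24 + 6*w)
N(10, -17)*O(W) = 8*(-24 + 6*(-12)) = 8*(-24 - 72) = 8*(-96) = -768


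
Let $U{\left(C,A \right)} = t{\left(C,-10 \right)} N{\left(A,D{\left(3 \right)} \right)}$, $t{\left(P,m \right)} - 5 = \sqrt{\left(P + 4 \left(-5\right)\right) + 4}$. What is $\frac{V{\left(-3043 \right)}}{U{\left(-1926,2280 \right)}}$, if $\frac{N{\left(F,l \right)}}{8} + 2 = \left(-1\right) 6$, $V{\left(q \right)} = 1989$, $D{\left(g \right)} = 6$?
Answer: $- \frac{9945}{125888} + \frac{1989 i \sqrt{1942}}{125888} \approx -0.078999 + 0.69627 i$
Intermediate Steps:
$N{\left(F,l \right)} = -64$ ($N{\left(F,l \right)} = -16 + 8 \left(\left(-1\right) 6\right) = -16 + 8 \left(-6\right) = -16 - 48 = -64$)
$t{\left(P,m \right)} = 5 + \sqrt{-16 + P}$ ($t{\left(P,m \right)} = 5 + \sqrt{\left(P + 4 \left(-5\right)\right) + 4} = 5 + \sqrt{\left(P - 20\right) + 4} = 5 + \sqrt{\left(-20 + P\right) + 4} = 5 + \sqrt{-16 + P}$)
$U{\left(C,A \right)} = -320 - 64 \sqrt{-16 + C}$ ($U{\left(C,A \right)} = \left(5 + \sqrt{-16 + C}\right) \left(-64\right) = -320 - 64 \sqrt{-16 + C}$)
$\frac{V{\left(-3043 \right)}}{U{\left(-1926,2280 \right)}} = \frac{1989}{-320 - 64 \sqrt{-16 - 1926}} = \frac{1989}{-320 - 64 \sqrt{-1942}} = \frac{1989}{-320 - 64 i \sqrt{1942}}$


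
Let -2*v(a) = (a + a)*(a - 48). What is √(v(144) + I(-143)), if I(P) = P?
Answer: I*√13967 ≈ 118.18*I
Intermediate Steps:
v(a) = -a*(-48 + a) (v(a) = -(a + a)*(a - 48)/2 = -2*a*(-48 + a)/2 = -a*(-48 + a))
√(v(144) + I(-143)) = √(144*(48 - 1*144) - 143) = √(144*(48 - 144) - 143) = √(144*(-96) - 143) = √(-13824 - 143) = √(-13967) = I*√13967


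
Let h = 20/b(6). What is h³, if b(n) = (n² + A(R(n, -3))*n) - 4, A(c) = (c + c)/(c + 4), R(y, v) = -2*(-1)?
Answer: 125/729 ≈ 0.17147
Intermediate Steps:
R(y, v) = 2
A(c) = 2*c/(4 + c) (A(c) = (2*c)/(4 + c) = 2*c/(4 + c))
b(n) = -4 + n² + 2*n/3 (b(n) = (n² + (2*2/(4 + 2))*n) - 4 = (n² + (2*2/6)*n) - 4 = (n² + (2*2*(⅙))*n) - 4 = (n² + 2*n/3) - 4 = -4 + n² + 2*n/3)
h = 5/9 (h = 20/(-4 + 6² + (⅔)*6) = 20/(-4 + 36 + 4) = 20/36 = 20*(1/36) = 5/9 ≈ 0.55556)
h³ = (5/9)³ = 125/729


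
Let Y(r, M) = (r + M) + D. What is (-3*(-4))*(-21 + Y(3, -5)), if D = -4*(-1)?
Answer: -228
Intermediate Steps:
D = 4
Y(r, M) = 4 + M + r (Y(r, M) = (r + M) + 4 = (M + r) + 4 = 4 + M + r)
(-3*(-4))*(-21 + Y(3, -5)) = (-3*(-4))*(-21 + (4 - 5 + 3)) = 12*(-21 + 2) = 12*(-19) = -228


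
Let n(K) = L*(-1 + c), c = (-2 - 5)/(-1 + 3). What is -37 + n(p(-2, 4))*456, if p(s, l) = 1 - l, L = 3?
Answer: -6193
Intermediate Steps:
c = -7/2 ≈ -3.5000
n(K) = -27/2 (n(K) = 3*(-1 - 7/2) = 3*(-9/2) = -27/2)
-37 + n(p(-2, 4))*456 = -37 - 27/2*456 = -37 - 6156 = -6193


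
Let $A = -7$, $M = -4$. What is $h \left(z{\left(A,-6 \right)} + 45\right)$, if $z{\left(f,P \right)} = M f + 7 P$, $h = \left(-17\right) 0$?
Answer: $0$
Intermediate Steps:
$h = 0$
$z{\left(f,P \right)} = - 4 f + 7 P$
$h \left(z{\left(A,-6 \right)} + 45\right) = 0 \left(\left(\left(-4\right) \left(-7\right) + 7 \left(-6\right)\right) + 45\right) = 0 \left(\left(28 - 42\right) + 45\right) = 0 \left(-14 + 45\right) = 0 \cdot 31 = 0$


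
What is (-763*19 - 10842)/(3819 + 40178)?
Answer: -25339/43997 ≈ -0.57593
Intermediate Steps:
(-763*19 - 10842)/(3819 + 40178) = (-14497 - 10842)/43997 = -25339*1/43997 = -25339/43997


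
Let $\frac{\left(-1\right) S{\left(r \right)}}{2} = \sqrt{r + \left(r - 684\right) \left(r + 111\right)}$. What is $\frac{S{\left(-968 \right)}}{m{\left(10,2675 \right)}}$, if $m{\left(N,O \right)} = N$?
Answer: $- \frac{2 \sqrt{353699}}{5} \approx -237.89$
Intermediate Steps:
$S{\left(r \right)} = - 2 \sqrt{r + \left(-684 + r\right) \left(111 + r\right)}$ ($S{\left(r \right)} = - 2 \sqrt{r + \left(r - 684\right) \left(r + 111\right)} = - 2 \sqrt{r + \left(-684 + r\right) \left(111 + r\right)}$)
$\frac{S{\left(-968 \right)}}{m{\left(10,2675 \right)}} = \frac{\left(-2\right) \sqrt{-75924 + \left(-968\right)^{2} - -553696}}{10} = - 2 \sqrt{-75924 + 937024 + 553696} \cdot \frac{1}{10} = - 2 \sqrt{1414796} \cdot \frac{1}{10} = - 2 \cdot 2 \sqrt{353699} \cdot \frac{1}{10} = - 4 \sqrt{353699} \cdot \frac{1}{10} = - \frac{2 \sqrt{353699}}{5}$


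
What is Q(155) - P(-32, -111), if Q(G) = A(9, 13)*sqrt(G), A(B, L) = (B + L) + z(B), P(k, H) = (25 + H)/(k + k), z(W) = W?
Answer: -43/32 + 31*sqrt(155) ≈ 384.60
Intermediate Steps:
P(k, H) = (25 + H)/(2*k) (P(k, H) = (25 + H)/((2*k)) = (25 + H)*(1/(2*k)) = (25 + H)/(2*k))
A(B, L) = L + 2*B (A(B, L) = (B + L) + B = L + 2*B)
Q(G) = 31*sqrt(G) (Q(G) = (13 + 2*9)*sqrt(G) = (13 + 18)*sqrt(G) = 31*sqrt(G))
Q(155) - P(-32, -111) = 31*sqrt(155) - (25 - 111)/(2*(-32)) = 31*sqrt(155) - (-1)*(-86)/(2*32) = 31*sqrt(155) - 1*43/32 = 31*sqrt(155) - 43/32 = -43/32 + 31*sqrt(155)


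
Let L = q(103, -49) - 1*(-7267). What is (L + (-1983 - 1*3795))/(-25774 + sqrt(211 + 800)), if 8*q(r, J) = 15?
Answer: -153703249/2657192260 - 11927*sqrt(1011)/5314384520 ≈ -0.057916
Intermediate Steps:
q(r, J) = 15/8 (q(r, J) = (1/8)*15 = 15/8)
L = 58151/8 (L = 15/8 - 1*(-7267) = 15/8 + 7267 = 58151/8 ≈ 7268.9)
(L + (-1983 - 1*3795))/(-25774 + sqrt(211 + 800)) = (58151/8 + (-1983 - 1*3795))/(-25774 + sqrt(211 + 800)) = (58151/8 + (-1983 - 3795))/(-25774 + sqrt(1011)) = (58151/8 - 5778)/(-25774 + sqrt(1011)) = 11927/(8*(-25774 + sqrt(1011)))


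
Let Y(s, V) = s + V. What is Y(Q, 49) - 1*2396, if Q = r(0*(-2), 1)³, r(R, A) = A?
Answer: -2346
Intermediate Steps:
Q = 1 (Q = 1³ = 1)
Y(s, V) = V + s
Y(Q, 49) - 1*2396 = (49 + 1) - 1*2396 = 50 - 2396 = -2346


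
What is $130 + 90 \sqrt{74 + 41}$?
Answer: $130 + 90 \sqrt{115} \approx 1095.1$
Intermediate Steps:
$130 + 90 \sqrt{74 + 41} = 130 + 90 \sqrt{115}$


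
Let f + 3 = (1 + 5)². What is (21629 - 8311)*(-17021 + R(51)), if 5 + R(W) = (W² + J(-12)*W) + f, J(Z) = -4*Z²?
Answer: -582902224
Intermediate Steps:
f = 33 (f = -3 + (1 + 5)² = -3 + 6² = -3 + 36 = 33)
R(W) = 28 + W² - 576*W (R(W) = -5 + ((W² + (-4*(-12)²)*W) + 33) = -5 + ((W² + (-4*144)*W) + 33) = -5 + ((W² - 576*W) + 33) = -5 + (33 + W² - 576*W) = 28 + W² - 576*W)
(21629 - 8311)*(-17021 + R(51)) = (21629 - 8311)*(-17021 + (28 + 51² - 576*51)) = 13318*(-17021 + (28 + 2601 - 29376)) = 13318*(-17021 - 26747) = 13318*(-43768) = -582902224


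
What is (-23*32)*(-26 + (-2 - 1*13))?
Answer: 30176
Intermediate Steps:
(-23*32)*(-26 + (-2 - 1*13)) = -736*(-26 + (-2 - 13)) = -736*(-26 - 15) = -736*(-41) = 30176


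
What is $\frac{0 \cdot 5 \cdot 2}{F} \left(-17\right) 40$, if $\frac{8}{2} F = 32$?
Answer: $0$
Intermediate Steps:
$F = 8$ ($F = \frac{1}{4} \cdot 32 = 8$)
$\frac{0 \cdot 5 \cdot 2}{F} \left(-17\right) 40 = \frac{0 \cdot 5 \cdot 2}{8} \left(-17\right) 40 = 0 \cdot 2 \cdot \frac{1}{8} \left(-17\right) 40 = 0 \cdot \frac{1}{8} \left(-17\right) 40 = 0 \left(-17\right) 40 = 0 \cdot 40 = 0$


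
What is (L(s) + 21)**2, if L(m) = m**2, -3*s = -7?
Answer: 56644/81 ≈ 699.31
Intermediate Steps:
s = 7/3 (s = -1/3*(-7) = 7/3 ≈ 2.3333)
(L(s) + 21)**2 = ((7/3)**2 + 21)**2 = (49/9 + 21)**2 = (238/9)**2 = 56644/81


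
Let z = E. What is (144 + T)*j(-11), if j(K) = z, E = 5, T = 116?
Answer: 1300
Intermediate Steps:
z = 5
j(K) = 5
(144 + T)*j(-11) = (144 + 116)*5 = 260*5 = 1300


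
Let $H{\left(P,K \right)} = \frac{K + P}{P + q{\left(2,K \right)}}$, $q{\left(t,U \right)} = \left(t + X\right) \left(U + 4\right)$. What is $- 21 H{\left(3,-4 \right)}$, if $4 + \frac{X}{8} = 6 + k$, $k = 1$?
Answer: $7$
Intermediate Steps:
$X = 24$ ($X = -32 + 8 \left(6 + 1\right) = -32 + 8 \cdot 7 = -32 + 56 = 24$)
$q{\left(t,U \right)} = \left(4 + U\right) \left(24 + t\right)$ ($q{\left(t,U \right)} = \left(t + 24\right) \left(U + 4\right) = \left(24 + t\right) \left(4 + U\right) = \left(4 + U\right) \left(24 + t\right)$)
$H{\left(P,K \right)} = \frac{K + P}{104 + P + 26 K}$ ($H{\left(P,K \right)} = \frac{K + P}{P + \left(96 + 4 \cdot 2 + 24 K + K 2\right)} = \frac{K + P}{P + \left(96 + 8 + 24 K + 2 K\right)} = \frac{K + P}{P + \left(104 + 26 K\right)} = \frac{K + P}{104 + P + 26 K}$)
$- 21 H{\left(3,-4 \right)} = - 21 \frac{-4 + 3}{104 + 3 + 26 \left(-4\right)} = - 21 \frac{1}{104 + 3 - 104} \left(-1\right) = - 21 \cdot \frac{1}{3} \left(-1\right) = \left(-21\right) \left(- \frac{1}{3}\right) = 7$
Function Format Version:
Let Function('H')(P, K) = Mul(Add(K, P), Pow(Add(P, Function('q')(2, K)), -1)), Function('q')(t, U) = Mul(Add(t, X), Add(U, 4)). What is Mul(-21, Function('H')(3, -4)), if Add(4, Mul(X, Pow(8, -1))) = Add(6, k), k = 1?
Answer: 7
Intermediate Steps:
X = 24 (X = Add(-32, Mul(8, Add(6, 1))) = Add(-32, Mul(8, 7)) = Add(-32, 56) = 24)
Function('q')(t, U) = Mul(Add(4, U), Add(24, t)) (Function('q')(t, U) = Mul(Add(t, 24), Add(U, 4)) = Mul(Add(24, t), Add(4, U)) = Mul(Add(4, U), Add(24, t)))
Function('H')(P, K) = Mul(Pow(Add(104, P, Mul(26, K)), -1), Add(K, P)) (Function('H')(P, K) = Mul(Add(K, P), Pow(Add(P, Add(96, Mul(4, 2), Mul(24, K), Mul(K, 2))), -1)) = Mul(Add(K, P), Pow(Add(P, Add(96, 8, Mul(24, K), Mul(2, K))), -1)) = Mul(Add(K, P), Pow(Add(P, Add(104, Mul(26, K))), -1)) = Mul(Add(K, P), Pow(Add(104, P, Mul(26, K)), -1)) = Mul(Pow(Add(104, P, Mul(26, K)), -1), Add(K, P)))
Mul(-21, Function('H')(3, -4)) = Mul(-21, Mul(Pow(Add(104, 3, Mul(26, -4)), -1), Add(-4, 3))) = Mul(-21, Mul(Pow(Add(104, 3, -104), -1), -1)) = Mul(-21, Mul(Pow(3, -1), -1)) = Mul(-21, Mul(Rational(1, 3), -1)) = Mul(-21, Rational(-1, 3)) = 7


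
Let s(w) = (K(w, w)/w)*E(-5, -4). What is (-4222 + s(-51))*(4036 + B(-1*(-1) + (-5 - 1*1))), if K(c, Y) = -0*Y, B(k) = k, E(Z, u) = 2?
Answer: -17018882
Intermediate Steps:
K(c, Y) = 0 (K(c, Y) = -1*0 = 0)
s(w) = 0 (s(w) = (0/w)*2 = 0*2 = 0)
(-4222 + s(-51))*(4036 + B(-1*(-1) + (-5 - 1*1))) = (-4222 + 0)*(4036 + (-1*(-1) + (-5 - 1*1))) = -4222*(4036 + (1 + (-5 - 1))) = -4222*(4036 + (1 - 6)) = -4222*(4036 - 5) = -4222*4031 = -17018882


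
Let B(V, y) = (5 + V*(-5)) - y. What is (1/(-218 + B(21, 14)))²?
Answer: 1/110224 ≈ 9.0724e-6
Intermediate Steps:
B(V, y) = 5 - y - 5*V (B(V, y) = (5 - 5*V) - y = 5 - y - 5*V)
(1/(-218 + B(21, 14)))² = (1/(-218 + (5 - 1*14 - 5*21)))² = (1/(-218 + (5 - 14 - 105)))² = (1/(-218 - 114))² = (1/(-332))² = (-1/332)² = 1/110224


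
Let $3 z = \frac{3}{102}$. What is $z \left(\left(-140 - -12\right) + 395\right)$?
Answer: $\frac{89}{34} \approx 2.6176$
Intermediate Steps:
$z = \frac{1}{102}$ ($z = \frac{3 \cdot \frac{1}{102}}{3} = \frac{1}{3} \cdot \frac{1}{34} = \frac{1}{102} \approx 0.0098039$)
$z \left(\left(-140 - -12\right) + 395\right) = \frac{\left(-140 - -12\right) + 395}{102} = \frac{\left(-140 + 12\right) + 395}{102} = \frac{-128 + 395}{102} = \frac{1}{102} \cdot 267 = \frac{89}{34}$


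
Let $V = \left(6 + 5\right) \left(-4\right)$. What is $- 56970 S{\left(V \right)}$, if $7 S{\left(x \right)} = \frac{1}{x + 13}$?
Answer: $\frac{56970}{217} \approx 262.53$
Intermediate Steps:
$V = -44$ ($V = 11 \left(-4\right) = -44$)
$S{\left(x \right)} = \frac{1}{7 \left(13 + x\right)}$ ($S{\left(x \right)} = \frac{1}{7 \left(x + 13\right)} = \frac{1}{7 \left(13 + x\right)}$)
$- 56970 S{\left(V \right)} = - 56970 \frac{1}{7 \left(13 - 44\right)} = - 56970 \frac{1}{7 \left(-31\right)} = - 56970 \cdot \frac{1}{7} \left(- \frac{1}{31}\right) = \left(-56970\right) \left(- \frac{1}{217}\right) = \frac{56970}{217}$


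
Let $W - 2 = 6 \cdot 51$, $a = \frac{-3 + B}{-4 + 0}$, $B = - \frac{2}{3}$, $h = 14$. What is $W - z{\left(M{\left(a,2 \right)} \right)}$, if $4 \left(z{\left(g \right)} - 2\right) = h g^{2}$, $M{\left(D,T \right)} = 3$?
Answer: $\frac{549}{2} \approx 274.5$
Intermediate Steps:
$B = - \frac{2}{3}$ ($B = \left(-2\right) \frac{1}{3} = - \frac{2}{3} \approx -0.66667$)
$a = \frac{11}{12}$ ($a = \frac{-3 - \frac{2}{3}}{-4 + 0} = - \frac{11}{3 \left(-4\right)} = \left(- \frac{11}{3}\right) \left(- \frac{1}{4}\right) = \frac{11}{12} \approx 0.91667$)
$z{\left(g \right)} = 2 + \frac{7 g^{2}}{2}$ ($z{\left(g \right)} = 2 + \frac{14 g^{2}}{4} = 2 + \frac{7 g^{2}}{2}$)
$W = 308$ ($W = 2 + 6 \cdot 51 = 2 + 306 = 308$)
$W - z{\left(M{\left(a,2 \right)} \right)} = 308 - \left(2 + \frac{7 \cdot 3^{2}}{2}\right) = 308 - \left(2 + \frac{7}{2} \cdot 9\right) = 308 - \left(2 + \frac{63}{2}\right) = 308 - \frac{67}{2} = \frac{549}{2}$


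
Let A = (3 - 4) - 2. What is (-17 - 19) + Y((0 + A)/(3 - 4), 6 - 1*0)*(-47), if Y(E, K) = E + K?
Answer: -459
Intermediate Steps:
A = -3 (A = -1 - 2 = -3)
(-17 - 19) + Y((0 + A)/(3 - 4), 6 - 1*0)*(-47) = (-17 - 19) + ((0 - 3)/(3 - 4) + (6 - 1*0))*(-47) = -36 + (-3/(-1) + (6 + 0))*(-47) = -36 + (-3*(-1) + 6)*(-47) = -36 + (3 + 6)*(-47) = -36 + 9*(-47) = -36 - 423 = -459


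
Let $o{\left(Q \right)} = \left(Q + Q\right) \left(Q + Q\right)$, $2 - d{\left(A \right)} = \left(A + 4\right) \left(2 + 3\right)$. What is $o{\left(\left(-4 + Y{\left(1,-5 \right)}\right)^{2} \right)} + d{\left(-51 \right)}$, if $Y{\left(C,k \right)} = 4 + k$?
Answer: $2737$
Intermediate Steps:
$d{\left(A \right)} = -18 - 5 A$ ($d{\left(A \right)} = 2 - \left(A + 4\right) \left(2 + 3\right) = 2 - \left(4 + A\right) 5 = 2 - \left(20 + 5 A\right) = -18 - 5 A$)
$o{\left(Q \right)} = 4 Q^{2}$ ($o{\left(Q \right)} = 2 Q 2 Q = 4 Q^{2}$)
$o{\left(\left(-4 + Y{\left(1,-5 \right)}\right)^{2} \right)} + d{\left(-51 \right)} = 4 \left(\left(-4 + \left(4 - 5\right)\right)^{2}\right)^{2} - -237 = 4 \left(\left(-4 - 1\right)^{2}\right)^{2} + \left(-18 + 255\right) = 4 \left(\left(-5\right)^{2}\right)^{2} + 237 = 4 \cdot 25^{2} + 237 = 4 \cdot 625 + 237 = 2500 + 237 = 2737$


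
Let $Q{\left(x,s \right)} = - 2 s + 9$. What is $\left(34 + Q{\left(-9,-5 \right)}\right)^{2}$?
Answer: $2809$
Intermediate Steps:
$Q{\left(x,s \right)} = 9 - 2 s$
$\left(34 + Q{\left(-9,-5 \right)}\right)^{2} = \left(34 + \left(9 - -10\right)\right)^{2} = \left(34 + \left(9 + 10\right)\right)^{2} = \left(34 + 19\right)^{2} = 53^{2} = 2809$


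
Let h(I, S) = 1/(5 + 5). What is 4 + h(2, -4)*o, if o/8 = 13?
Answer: 72/5 ≈ 14.400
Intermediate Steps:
h(I, S) = 1/10
o = 104 (o = 8*13 = 104)
4 + h(2, -4)*o = 4 + (1/10)*104 = 4 + 52/5 = 72/5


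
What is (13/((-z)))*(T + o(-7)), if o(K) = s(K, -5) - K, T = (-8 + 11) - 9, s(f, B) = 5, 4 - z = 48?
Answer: 39/22 ≈ 1.7727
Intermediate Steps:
z = -44 (z = 4 - 1*48 = 4 - 48 = -44)
T = -6 (T = 3 - 9 = -6)
o(K) = 5 - K
(13/((-z)))*(T + o(-7)) = (13/((-1*(-44))))*(-6 + (5 - 1*(-7))) = (13/44)*(-6 + (5 + 7)) = (13*(1/44))*(-6 + 12) = (13/44)*6 = 39/22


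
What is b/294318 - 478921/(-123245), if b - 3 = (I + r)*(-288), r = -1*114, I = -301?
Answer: 51895227671/12091073970 ≈ 4.2920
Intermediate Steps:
r = -114
b = 119523 (b = 3 + (-301 - 114)*(-288) = 3 - 415*(-288) = 3 + 119520 = 119523)
b/294318 - 478921/(-123245) = 119523/294318 - 478921/(-123245) = 119523*(1/294318) - 478921*(-1/123245) = 39841/98106 + 478921/123245 = 51895227671/12091073970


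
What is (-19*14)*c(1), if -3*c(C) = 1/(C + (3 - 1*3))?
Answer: 266/3 ≈ 88.667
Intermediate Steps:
c(C) = -1/(3*C) (c(C) = -1/(3*(C + (3 - 1*3))) = -1/(3*(C + (3 - 3))) = -1/(3*(C + 0)) = -1/(3*C))
(-19*14)*c(1) = (-19*14)*(-⅓/1) = -(-266)/3 = -266*(-⅓) = 266/3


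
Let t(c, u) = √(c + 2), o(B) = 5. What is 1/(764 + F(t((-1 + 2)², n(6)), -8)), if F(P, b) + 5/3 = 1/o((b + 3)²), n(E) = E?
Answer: 15/11438 ≈ 0.0013114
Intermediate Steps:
t(c, u) = √(2 + c)
F(P, b) = -22/15 (F(P, b) = -5/3 + 1/5 = -5/3 + ⅕ = -22/15)
1/(764 + F(t((-1 + 2)², n(6)), -8)) = 1/(764 - 22/15) = 1/(11438/15) = 15/11438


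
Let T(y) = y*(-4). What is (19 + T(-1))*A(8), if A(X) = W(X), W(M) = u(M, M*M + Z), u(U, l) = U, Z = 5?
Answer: 184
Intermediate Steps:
W(M) = M
A(X) = X
T(y) = -4*y
(19 + T(-1))*A(8) = (19 - 4*(-1))*8 = (19 + 4)*8 = 23*8 = 184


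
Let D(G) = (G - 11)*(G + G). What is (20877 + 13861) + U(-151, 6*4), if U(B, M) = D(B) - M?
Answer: 83638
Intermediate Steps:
D(G) = 2*G*(-11 + G) (D(G) = (-11 + G)*(2*G) = 2*G*(-11 + G))
U(B, M) = -M + 2*B*(-11 + B) (U(B, M) = 2*B*(-11 + B) - M = -M + 2*B*(-11 + B))
(20877 + 13861) + U(-151, 6*4) = (20877 + 13861) + (-6*4 + 2*(-151)*(-11 - 151)) = 34738 + (-1*24 + 2*(-151)*(-162)) = 34738 + (-24 + 48924) = 34738 + 48900 = 83638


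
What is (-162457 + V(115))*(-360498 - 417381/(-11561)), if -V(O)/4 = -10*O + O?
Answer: 659754433625049/11561 ≈ 5.7067e+10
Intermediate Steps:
V(O) = 36*O (V(O) = -4*(-10*O + O) = -(-36)*O = 36*O)
(-162457 + V(115))*(-360498 - 417381/(-11561)) = (-162457 + 36*115)*(-360498 - 417381/(-11561)) = (-162457 + 4140)*(-360498 - 417381*(-1/11561)) = -158317*(-360498 + 417381/11561) = -158317*(-4167299997/11561) = 659754433625049/11561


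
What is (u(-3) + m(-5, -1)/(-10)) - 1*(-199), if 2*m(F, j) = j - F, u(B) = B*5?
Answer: 919/5 ≈ 183.80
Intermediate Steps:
u(B) = 5*B
m(F, j) = j/2 - F/2 (m(F, j) = (j - F)/2 = j/2 - F/2)
(u(-3) + m(-5, -1)/(-10)) - 1*(-199) = (5*(-3) + ((½)*(-1) - ½*(-5))/(-10)) - 1*(-199) = (-15 - (-½ + 5/2)/10) + 199 = (-15 - ⅒*2) + 199 = (-15 - ⅕) + 199 = -76/5 + 199 = 919/5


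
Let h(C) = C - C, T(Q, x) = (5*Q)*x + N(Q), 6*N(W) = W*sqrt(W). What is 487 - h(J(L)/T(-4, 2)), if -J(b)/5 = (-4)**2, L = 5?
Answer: 487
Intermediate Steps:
N(W) = W**(3/2)/6 (N(W) = (W*sqrt(W))/6 = W**(3/2)/6)
T(Q, x) = Q**(3/2)/6 + 5*Q*x (T(Q, x) = (5*Q)*x + Q**(3/2)/6 = 5*Q*x + Q**(3/2)/6 = Q**(3/2)/6 + 5*Q*x)
J(b) = -80 (J(b) = -5*(-4)**2 = -5*16 = -80)
h(C) = 0
487 - h(J(L)/T(-4, 2)) = 487 - 1*0 = 487 + 0 = 487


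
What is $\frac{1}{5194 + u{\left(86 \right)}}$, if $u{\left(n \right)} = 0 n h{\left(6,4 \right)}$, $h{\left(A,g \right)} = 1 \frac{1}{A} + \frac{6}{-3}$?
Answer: $\frac{1}{5194} \approx 0.00019253$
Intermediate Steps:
$h{\left(A,g \right)} = -2 + \frac{1}{A}$ ($h{\left(A,g \right)} = \frac{1}{A} + 6 \left(- \frac{1}{3}\right) = \frac{1}{A} - 2 = -2 + \frac{1}{A}$)
$u{\left(n \right)} = 0$ ($u{\left(n \right)} = 0 n \left(-2 + \frac{1}{6}\right) = 0 \left(-2 + \frac{1}{6}\right) = 0 \left(- \frac{11}{6}\right) = 0$)
$\frac{1}{5194 + u{\left(86 \right)}} = \frac{1}{5194 + 0} = \frac{1}{5194}$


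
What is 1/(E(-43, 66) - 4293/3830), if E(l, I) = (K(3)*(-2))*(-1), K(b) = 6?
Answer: 3830/41667 ≈ 0.091919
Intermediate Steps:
E(l, I) = 12 (E(l, I) = (6*(-2))*(-1) = -12*(-1) = 12)
1/(E(-43, 66) - 4293/3830) = 1/(12 - 4293/3830) = 1/(41667/3830) = 3830/41667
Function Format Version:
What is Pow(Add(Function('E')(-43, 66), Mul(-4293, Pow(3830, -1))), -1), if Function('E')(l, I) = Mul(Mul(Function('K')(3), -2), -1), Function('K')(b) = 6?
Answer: Rational(3830, 41667) ≈ 0.091919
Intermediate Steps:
Function('E')(l, I) = 12 (Function('E')(l, I) = Mul(Mul(6, -2), -1) = Mul(-12, -1) = 12)
Pow(Add(Function('E')(-43, 66), Mul(-4293, Pow(3830, -1))), -1) = Pow(Add(12, Mul(-4293, Pow(3830, -1))), -1) = Pow(Add(12, Mul(-4293, Rational(1, 3830))), -1) = Pow(Add(12, Rational(-4293, 3830)), -1) = Pow(Rational(41667, 3830), -1) = Rational(3830, 41667)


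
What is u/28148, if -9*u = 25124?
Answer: -6281/63333 ≈ -0.099174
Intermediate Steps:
u = -25124/9 (u = -⅑*25124 = -25124/9 ≈ -2791.6)
u/28148 = -25124/9/28148 = -25124/9*1/28148 = -6281/63333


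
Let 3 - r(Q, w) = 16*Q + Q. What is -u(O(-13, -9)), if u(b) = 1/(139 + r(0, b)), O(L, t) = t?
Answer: -1/142 ≈ -0.0070423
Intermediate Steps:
r(Q, w) = 3 - 17*Q (r(Q, w) = 3 - (16*Q + Q) = 3 - 17*Q)
u(b) = 1/142 (u(b) = 1/(139 + (3 - 17*0)) = 1/(139 + (3 + 0)) = 1/(139 + 3) = 1/142)
-u(O(-13, -9)) = -1*1/142 = -1/142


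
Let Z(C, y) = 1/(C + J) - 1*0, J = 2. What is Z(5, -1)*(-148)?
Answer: -148/7 ≈ -21.143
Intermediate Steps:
Z(C, y) = 1/(2 + C) (Z(C, y) = 1/(C + 2) - 1*0 = 1/(2 + C) + 0 = 1/(2 + C))
Z(5, -1)*(-148) = -148/(2 + 5) = -148/7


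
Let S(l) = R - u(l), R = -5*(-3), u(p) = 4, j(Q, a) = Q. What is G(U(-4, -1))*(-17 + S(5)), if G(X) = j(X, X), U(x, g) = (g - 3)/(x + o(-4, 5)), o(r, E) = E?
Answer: 24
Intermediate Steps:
U(x, g) = (-3 + g)/(5 + x) (U(x, g) = (g - 3)/(x + 5) = (-3 + g)/(5 + x))
G(X) = X
R = 15
S(l) = 11 (S(l) = 15 - 1*4 = 15 - 4 = 11)
G(U(-4, -1))*(-17 + S(5)) = ((-3 - 1)/(5 - 4))*(-17 + 11) = (-4/1)*(-6) = (1*(-4))*(-6) = -4*(-6) = 24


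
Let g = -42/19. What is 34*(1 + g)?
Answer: -782/19 ≈ -41.158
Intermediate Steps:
g = -42/19 (g = -42*1/19 = -42/19 ≈ -2.2105)
34*(1 + g) = 34*(1 - 42/19) = 34*(-23/19) = -782/19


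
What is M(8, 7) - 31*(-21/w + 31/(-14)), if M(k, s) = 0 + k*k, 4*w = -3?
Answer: -10295/14 ≈ -735.36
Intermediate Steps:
w = -¾ (w = (¼)*(-3) = -¾ ≈ -0.75000)
M(k, s) = k² (M(k, s) = 0 + k² = k²)
M(8, 7) - 31*(-21/w + 31/(-14)) = 8² - 31*(-21/(-¾) + 31/(-14)) = 64 - 31*(-21*(-4/3) + 31*(-1/14)) = 64 - 31*(28 - 31/14) = 64 - 31*361/14 = 64 - 11191/14 = -10295/14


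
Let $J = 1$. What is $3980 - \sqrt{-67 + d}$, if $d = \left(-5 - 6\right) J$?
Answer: $3980 - i \sqrt{78} \approx 3980.0 - 8.8318 i$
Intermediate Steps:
$d = -11$ ($d = \left(-5 - 6\right) 1 = \left(-11\right) 1 = -11$)
$3980 - \sqrt{-67 + d} = 3980 - \sqrt{-67 - 11} = 3980 - \sqrt{-78} = 3980 - i \sqrt{78}$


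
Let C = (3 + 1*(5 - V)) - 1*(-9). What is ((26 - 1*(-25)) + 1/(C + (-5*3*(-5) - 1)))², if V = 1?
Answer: 21077281/8100 ≈ 2602.1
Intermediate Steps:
C = 16 (C = (3 + 1*(5 - 1*1)) - 1*(-9) = (3 + 1*(5 - 1)) + 9 = (3 + 1*4) + 9 = (3 + 4) + 9 = 7 + 9 = 16)
((26 - 1*(-25)) + 1/(C + (-5*3*(-5) - 1)))² = ((26 - 1*(-25)) + 1/(16 + (-5*3*(-5) - 1)))² = ((26 + 25) + 1/(16 + (-15*(-5) - 1)))² = (51 + 1/(16 + (75 - 1)))² = (51 + 1/(16 + 74))² = (51 + 1/90)² = (4591/90)² = 21077281/8100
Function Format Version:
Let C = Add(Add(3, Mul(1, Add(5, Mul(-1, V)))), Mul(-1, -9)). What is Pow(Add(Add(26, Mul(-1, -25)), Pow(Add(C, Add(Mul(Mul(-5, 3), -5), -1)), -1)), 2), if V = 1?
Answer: Rational(21077281, 8100) ≈ 2602.1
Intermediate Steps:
C = 16 (C = Add(Add(3, Mul(1, Add(5, Mul(-1, 1)))), Mul(-1, -9)) = Add(Add(3, Mul(1, Add(5, -1))), 9) = Add(Add(3, Mul(1, 4)), 9) = Add(Add(3, 4), 9) = Add(7, 9) = 16)
Pow(Add(Add(26, Mul(-1, -25)), Pow(Add(C, Add(Mul(Mul(-5, 3), -5), -1)), -1)), 2) = Pow(Add(Add(26, Mul(-1, -25)), Pow(Add(16, Add(Mul(Mul(-5, 3), -5), -1)), -1)), 2) = Pow(Add(Add(26, 25), Pow(Add(16, Add(Mul(-15, -5), -1)), -1)), 2) = Pow(Add(51, Pow(Add(16, Add(75, -1)), -1)), 2) = Pow(Add(51, Pow(Add(16, 74), -1)), 2) = Pow(Add(51, Pow(90, -1)), 2) = Pow(Add(51, Rational(1, 90)), 2) = Pow(Rational(4591, 90), 2) = Rational(21077281, 8100)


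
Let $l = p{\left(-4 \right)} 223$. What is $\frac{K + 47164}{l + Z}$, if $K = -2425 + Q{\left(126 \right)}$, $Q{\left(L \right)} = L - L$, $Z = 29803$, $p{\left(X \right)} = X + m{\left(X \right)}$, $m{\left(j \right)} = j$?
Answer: $\frac{44739}{28019} \approx 1.5967$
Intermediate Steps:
$p{\left(X \right)} = 2 X$ ($p{\left(X \right)} = X + X = 2 X$)
$Q{\left(L \right)} = 0$
$K = -2425$ ($K = -2425 + 0 = -2425$)
$l = -1784$ ($l = 2 \left(-4\right) 223 = \left(-8\right) 223 = -1784$)
$\frac{K + 47164}{l + Z} = \frac{-2425 + 47164}{-1784 + 29803} = \frac{44739}{28019}$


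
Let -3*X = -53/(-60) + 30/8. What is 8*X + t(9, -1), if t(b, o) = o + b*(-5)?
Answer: -2626/45 ≈ -58.356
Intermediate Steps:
t(b, o) = o - 5*b
X = -139/90 (X = -(-53/(-60) + 30/8)/3 = -(-53*(-1/60) + 30*(⅛))/3 = -(53/60 + 15/4)/3 = -⅓*139/30 = -139/90 ≈ -1.5444)
8*X + t(9, -1) = 8*(-139/90) + (-1 - 5*9) = -556/45 + (-1 - 45) = -556/45 - 46 = -2626/45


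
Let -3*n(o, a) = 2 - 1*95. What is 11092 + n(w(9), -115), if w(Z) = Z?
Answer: 11123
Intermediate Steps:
n(o, a) = 31 (n(o, a) = -(2 - 1*95)/3 = -(2 - 95)/3 = -⅓*(-93) = 31)
11092 + n(w(9), -115) = 11092 + 31 = 11123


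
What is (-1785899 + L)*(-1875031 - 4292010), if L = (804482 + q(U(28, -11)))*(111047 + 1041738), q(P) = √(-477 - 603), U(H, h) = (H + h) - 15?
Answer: -5719270632349512311 - 42655634155110*I*√30 ≈ -5.7193e+18 - 2.3363e+14*I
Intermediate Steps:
U(H, h) = -15 + H + h
q(P) = 6*I*√30 (q(P) = √(-1080) = 6*I*√30)
L = 927394782370 + 6916710*I*√30 (L = (804482 + 6*I*√30)*(111047 + 1041738) = (804482 + 6*I*√30)*1152785 = 927394782370 + 6916710*I*√30 ≈ 9.274e+11 + 3.7884e+7*I)
(-1785899 + L)*(-1875031 - 4292010) = (-1785899 + (927394782370 + 6916710*I*√30))*(-1875031 - 4292010) = (927392996471 + 6916710*I*√30)*(-6167041) = -5719270632349512311 - 42655634155110*I*√30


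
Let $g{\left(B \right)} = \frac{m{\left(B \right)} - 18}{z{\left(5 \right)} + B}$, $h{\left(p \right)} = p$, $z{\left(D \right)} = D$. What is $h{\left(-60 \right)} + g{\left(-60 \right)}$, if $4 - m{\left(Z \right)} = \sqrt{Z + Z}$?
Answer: $- \frac{3286}{55} + \frac{2 i \sqrt{30}}{55} \approx -59.745 + 0.19917 i$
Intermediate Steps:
$m{\left(Z \right)} = 4 - \sqrt{2} \sqrt{Z}$ ($m{\left(Z \right)} = 4 - \sqrt{Z + Z} = 4 - \sqrt{2 Z} = 4 - \sqrt{2} \sqrt{Z}$)
$g{\left(B \right)} = \frac{-14 - \sqrt{2} \sqrt{B}}{5 + B}$ ($g{\left(B \right)} = \frac{\left(4 - \sqrt{2} \sqrt{B}\right) - 18}{5 + B} = \frac{-14 - \sqrt{2} \sqrt{B}}{5 + B}$)
$h{\left(-60 \right)} + g{\left(-60 \right)} = -60 + \frac{-14 - \sqrt{2} \sqrt{-60}}{5 - 60} = -60 + \frac{-14 - \sqrt{2} \cdot 2 i \sqrt{15}}{-55} = -60 - \frac{-14 - 2 i \sqrt{30}}{55} = -60 + \left(\frac{14}{55} + \frac{2 i \sqrt{30}}{55}\right) = - \frac{3286}{55} + \frac{2 i \sqrt{30}}{55}$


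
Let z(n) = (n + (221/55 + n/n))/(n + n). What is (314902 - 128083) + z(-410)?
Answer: 4212779587/22550 ≈ 1.8682e+5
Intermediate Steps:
z(n) = (276/55 + n)/(2*n) (z(n) = (n + (221*(1/55) + 1))/((2*n)) = (n + (221/55 + 1))*(1/(2*n)) = (n + 276/55)*(1/(2*n)) = (276/55 + n)*(1/(2*n)) = (276/55 + n)/(2*n))
(314902 - 128083) + z(-410) = (314902 - 128083) + (1/110)*(276 + 55*(-410))/(-410) = 186819 + (1/110)*(-1/410)*(276 - 22550) = 186819 + (1/110)*(-1/410)*(-22274) = 186819 + 11137/22550 = 4212779587/22550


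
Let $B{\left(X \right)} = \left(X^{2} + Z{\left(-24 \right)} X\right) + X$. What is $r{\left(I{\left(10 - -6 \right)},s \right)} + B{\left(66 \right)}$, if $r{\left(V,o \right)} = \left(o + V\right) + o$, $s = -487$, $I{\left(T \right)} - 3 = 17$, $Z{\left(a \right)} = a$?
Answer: $1884$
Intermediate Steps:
$I{\left(T \right)} = 20$ ($I{\left(T \right)} = 3 + 17 = 20$)
$B{\left(X \right)} = X^{2} - 23 X$ ($B{\left(X \right)} = \left(X^{2} - 24 X\right) + X = X^{2} - 23 X$)
$r{\left(V,o \right)} = V + 2 o$ ($r{\left(V,o \right)} = \left(V + o\right) + o = V + 2 o$)
$r{\left(I{\left(10 - -6 \right)},s \right)} + B{\left(66 \right)} = \left(20 + 2 \left(-487\right)\right) + 66 \left(-23 + 66\right) = \left(20 - 974\right) + 66 \cdot 43 = -954 + 2838 = 1884$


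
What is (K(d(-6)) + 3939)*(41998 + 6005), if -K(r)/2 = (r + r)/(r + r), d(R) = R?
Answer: 188987811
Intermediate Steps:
K(r) = -2 (K(r) = -2*(r + r)/(r + r) = -2*2*r/(2*r) = -2*2*r*1/(2*r) = -2*1 = -2)
(K(d(-6)) + 3939)*(41998 + 6005) = (-2 + 3939)*(41998 + 6005) = 3937*48003 = 188987811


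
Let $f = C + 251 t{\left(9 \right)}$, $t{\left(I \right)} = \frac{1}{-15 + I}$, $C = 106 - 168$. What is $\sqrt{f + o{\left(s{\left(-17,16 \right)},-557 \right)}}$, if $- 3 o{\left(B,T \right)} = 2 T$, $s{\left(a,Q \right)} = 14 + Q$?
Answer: $\frac{\sqrt{1070}}{2} \approx 16.355$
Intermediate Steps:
$C = -62$
$o{\left(B,T \right)} = - \frac{2 T}{3}$
$f = - \frac{623}{6}$ ($f = -62 + \frac{251}{-15 + 9} = -62 + \frac{251}{-6} = -62 + 251 \left(- \frac{1}{6}\right) = -62 - \frac{251}{6} = - \frac{623}{6} \approx -103.83$)
$\sqrt{f + o{\left(s{\left(-17,16 \right)},-557 \right)}} = \sqrt{- \frac{623}{6} - - \frac{1114}{3}} = \sqrt{- \frac{623}{6} + \frac{1114}{3}} = \sqrt{\frac{535}{2}} = \frac{\sqrt{1070}}{2}$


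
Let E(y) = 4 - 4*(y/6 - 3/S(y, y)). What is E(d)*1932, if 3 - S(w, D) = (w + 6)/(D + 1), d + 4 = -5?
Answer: 28152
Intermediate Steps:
d = -9 (d = -4 - 5 = -9)
S(w, D) = 3 - (6 + w)/(1 + D) (S(w, D) = 3 - (w + 6)/(D + 1) = 3 - (6 + w)/(1 + D))
E(y) = 4 - 2*y/3 + 12*(1 + y)/(-3 + 2*y) (E(y) = 4 - 4*(y/6 - 3*(1 + y)/(-3 - y + 3*y)) = 4 - 4*(y*(1/6) - 3*(1 + y)/(-3 + 2*y)) = 4 - 4*(y/6 - 3*(1 + y)/(-3 + 2*y)) = 4 + (-2*y/3 + 12*(1 + y)/(-3 + 2*y)) = 4 - 2*y/3 + 12*(1 + y)/(-3 + 2*y))
E(d)*1932 = ((2/3)*(-9)*(33 - 2*(-9))/(-3 + 2*(-9)))*1932 = ((2/3)*(-9)*(33 + 18)/(-3 - 18))*1932 = ((2/3)*(-9)*51/(-21))*1932 = ((2/3)*(-9)*(-1/21)*51)*1932 = (102/7)*1932 = 28152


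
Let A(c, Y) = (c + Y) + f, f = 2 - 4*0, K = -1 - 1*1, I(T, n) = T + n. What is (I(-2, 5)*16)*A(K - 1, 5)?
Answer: 192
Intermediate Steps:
K = -2 (K = -1 - 1 = -2)
f = 2 (f = 2 + 0 = 2)
A(c, Y) = 2 + Y + c (A(c, Y) = (c + Y) + 2 = (Y + c) + 2 = 2 + Y + c)
(I(-2, 5)*16)*A(K - 1, 5) = ((-2 + 5)*16)*(2 + 5 + (-2 - 1)) = (3*16)*(2 + 5 - 3) = 48*4 = 192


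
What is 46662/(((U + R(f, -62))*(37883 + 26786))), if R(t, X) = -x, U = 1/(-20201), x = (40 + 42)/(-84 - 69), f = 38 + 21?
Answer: 13110974226/9737558191 ≈ 1.3464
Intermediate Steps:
f = 59
x = -82/153 (x = 82/(-153) = 82*(-1/153) = -82/153 ≈ -0.53595)
U = -1/20201 ≈ -4.9502e-5
R(t, X) = 82/153 (R(t, X) = -1*(-82/153) = 82/153)
46662/(((U + R(f, -62))*(37883 + 26786))) = 46662/(((-1/20201 + 82/153)*(37883 + 26786))) = 46662/(((1656329/3090753)*64669)) = 46662/(107113140101/3090753) = 46662*(3090753/107113140101) = 13110974226/9737558191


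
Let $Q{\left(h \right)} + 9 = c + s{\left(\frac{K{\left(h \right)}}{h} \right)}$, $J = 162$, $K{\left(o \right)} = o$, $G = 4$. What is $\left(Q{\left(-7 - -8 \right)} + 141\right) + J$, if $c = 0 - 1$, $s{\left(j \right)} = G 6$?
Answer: $317$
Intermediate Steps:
$s{\left(j \right)} = 24$ ($s{\left(j \right)} = 4 \cdot 6 = 24$)
$c = -1$
$Q{\left(h \right)} = 14$ ($Q{\left(h \right)} = -9 + \left(-1 + 24\right) = -9 + 23 = 14$)
$\left(Q{\left(-7 - -8 \right)} + 141\right) + J = \left(14 + 141\right) + 162 = 155 + 162 = 317$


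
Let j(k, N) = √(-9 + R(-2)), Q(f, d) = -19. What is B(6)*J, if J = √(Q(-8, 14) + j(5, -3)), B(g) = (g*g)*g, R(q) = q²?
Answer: 216*√(-19 + I*√5) ≈ 55.307 + 943.15*I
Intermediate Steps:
B(g) = g³ (B(g) = g²*g = g³)
j(k, N) = I*√5 (j(k, N) = √(-9 + (-2)²) = √(-9 + 4) = √(-5) = I*√5)
J = √(-19 + I*√5) ≈ 0.25605 + 4.3664*I
B(6)*J = 6³*√(-19 + I*√5) = 216*√(-19 + I*√5)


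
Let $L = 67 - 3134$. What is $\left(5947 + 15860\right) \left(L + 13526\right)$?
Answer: $228079413$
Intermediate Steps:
$L = -3067$ ($L = 67 - 3134 = -3067$)
$\left(5947 + 15860\right) \left(L + 13526\right) = \left(5947 + 15860\right) \left(-3067 + 13526\right) = 21807 \cdot 10459 = 228079413$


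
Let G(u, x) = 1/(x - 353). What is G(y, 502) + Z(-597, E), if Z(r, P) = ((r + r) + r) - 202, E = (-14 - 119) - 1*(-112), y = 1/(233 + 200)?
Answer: -296956/149 ≈ -1993.0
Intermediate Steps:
y = 1/433 ≈ 0.0023095
G(u, x) = 1/(-353 + x)
E = -21 (E = -133 + 112 = -21)
Z(r, P) = -202 + 3*r (Z(r, P) = (2*r + r) - 202 = 3*r - 202 = -202 + 3*r)
G(y, 502) + Z(-597, E) = 1/(-353 + 502) + (-202 + 3*(-597)) = 1/149 + (-202 - 1791) = 1/149 - 1993 = -296956/149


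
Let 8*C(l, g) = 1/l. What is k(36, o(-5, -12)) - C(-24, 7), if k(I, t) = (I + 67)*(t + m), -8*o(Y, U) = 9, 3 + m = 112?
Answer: 2133337/192 ≈ 11111.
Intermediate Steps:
m = 109 (m = -3 + 112 = 109)
o(Y, U) = -9/8 (o(Y, U) = -⅛*9 = -9/8)
C(l, g) = 1/(8*l)
k(I, t) = (67 + I)*(109 + t) (k(I, t) = (I + 67)*(t + 109) = (67 + I)*(109 + t))
k(36, o(-5, -12)) - C(-24, 7) = (7303 + 67*(-9/8) + 109*36 + 36*(-9/8)) - 1/(8*(-24)) = (7303 - 603/8 + 3924 - 81/2) - (-1)/(8*24) = 88889/8 - 1*(-1/192) = 88889/8 + 1/192 = 2133337/192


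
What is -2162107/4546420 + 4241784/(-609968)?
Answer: -1287734230991/173323169660 ≈ -7.4297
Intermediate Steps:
-2162107/4546420 + 4241784/(-609968) = -2162107*1/4546420 + 4241784*(-1/609968) = -2162107/4546420 - 530223/76246 = -1287734230991/173323169660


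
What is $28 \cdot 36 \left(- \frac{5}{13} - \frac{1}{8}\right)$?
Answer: $- \frac{6678}{13} \approx -513.69$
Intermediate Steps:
$28 \cdot 36 \left(- \frac{5}{13} - \frac{1}{8}\right) = 1008 \left(\left(-5\right) \frac{1}{13} - \frac{1}{8}\right) = 1008 \left(- \frac{5}{13} - \frac{1}{8}\right) = 1008 \left(- \frac{53}{104}\right) = - \frac{6678}{13}$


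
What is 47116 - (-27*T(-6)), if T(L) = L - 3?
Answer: 46873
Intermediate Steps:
T(L) = -3 + L
47116 - (-27*T(-6)) = 47116 - (-27*(-3 - 6)) = 47116 - (-27*(-9)) = 47116 - 243 = 46873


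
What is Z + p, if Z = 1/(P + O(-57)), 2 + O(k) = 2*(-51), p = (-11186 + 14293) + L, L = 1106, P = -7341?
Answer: 31365784/7445 ≈ 4213.0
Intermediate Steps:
p = 4213 (p = (-11186 + 14293) + 1106 = 3107 + 1106 = 4213)
O(k) = -104 (O(k) = -2 + 2*(-51) = -2 - 102 = -104)
Z = -1/7445 (Z = 1/(-7341 - 104) = 1/(-7445) = -1/7445 ≈ -0.00013432)
Z + p = -1/7445 + 4213 = 31365784/7445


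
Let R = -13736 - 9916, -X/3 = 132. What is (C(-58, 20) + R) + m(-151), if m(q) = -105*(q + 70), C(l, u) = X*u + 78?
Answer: -22989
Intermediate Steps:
X = -396 (X = -3*132 = -396)
C(l, u) = 78 - 396*u (C(l, u) = -396*u + 78 = 78 - 396*u)
m(q) = -7350 - 105*q (m(q) = -105*(70 + q) = -7350 - 105*q)
R = -23652
(C(-58, 20) + R) + m(-151) = ((78 - 396*20) - 23652) + (-7350 - 105*(-151)) = ((78 - 7920) - 23652) + (-7350 + 15855) = (-7842 - 23652) + 8505 = -31494 + 8505 = -22989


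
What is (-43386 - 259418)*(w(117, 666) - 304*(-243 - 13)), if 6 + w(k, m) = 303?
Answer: -23655351284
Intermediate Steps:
w(k, m) = 297 (w(k, m) = -6 + 303 = 297)
(-43386 - 259418)*(w(117, 666) - 304*(-243 - 13)) = (-43386 - 259418)*(297 - 304*(-243 - 13)) = -302804*(297 - 304*(-256)) = -302804*(297 + 77824) = -302804*78121 = -23655351284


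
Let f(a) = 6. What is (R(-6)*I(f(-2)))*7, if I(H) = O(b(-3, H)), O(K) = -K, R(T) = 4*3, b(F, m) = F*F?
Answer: -756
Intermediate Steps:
b(F, m) = F²
R(T) = 12
I(H) = -9 (I(H) = -1*(-3)² = -1*9 = -9)
(R(-6)*I(f(-2)))*7 = (12*(-9))*7 = -108*7 = -756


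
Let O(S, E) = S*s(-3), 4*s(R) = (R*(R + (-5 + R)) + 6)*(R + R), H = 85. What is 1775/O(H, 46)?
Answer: -710/1989 ≈ -0.35696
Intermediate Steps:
s(R) = R*(6 + R*(-5 + 2*R))/2 (s(R) = ((R*(R + (-5 + R)) + 6)*(R + R))/4 = ((R*(-5 + 2*R) + 6)*(2*R))/4 = ((6 + R*(-5 + 2*R))*(2*R))/4 = (2*R*(6 + R*(-5 + 2*R)))/4 = R*(6 + R*(-5 + 2*R))/2)
O(S, E) = -117*S/2 (O(S, E) = S*((1/2)*(-3)*(6 - 5*(-3) + 2*(-3)**2)) = S*((1/2)*(-3)*(6 + 15 + 2*9)) = S*((1/2)*(-3)*(6 + 15 + 18)) = S*((1/2)*(-3)*39) = S*(-117/2) = -117*S/2)
1775/O(H, 46) = 1775/((-117/2*85)) = 1775/(-9945/2) = 1775*(-2/9945) = -710/1989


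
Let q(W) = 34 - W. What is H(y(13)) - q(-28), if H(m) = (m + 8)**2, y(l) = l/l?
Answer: 19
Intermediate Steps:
y(l) = 1
H(m) = (8 + m)**2
H(y(13)) - q(-28) = (8 + 1)**2 - (34 - 1*(-28)) = 9**2 - (34 + 28) = 81 - 1*62 = 81 - 62 = 19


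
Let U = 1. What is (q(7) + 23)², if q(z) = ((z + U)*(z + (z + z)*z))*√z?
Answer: 4939729 + 38640*√7 ≈ 5.0420e+6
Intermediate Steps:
q(z) = √z*(1 + z)*(z + 2*z²) (q(z) = ((z + 1)*(z + (z + z)*z))*√z = ((1 + z)*(z + (2*z)*z))*√z = ((1 + z)*(z + 2*z²))*√z = √z*(1 + z)*(z + 2*z²))
(q(7) + 23)² = (7^(3/2)*(1 + 2*7² + 3*7) + 23)² = ((7*√7)*(1 + 2*49 + 21) + 23)² = ((7*√7)*(1 + 98 + 21) + 23)² = ((7*√7)*120 + 23)² = (840*√7 + 23)² = (23 + 840*√7)²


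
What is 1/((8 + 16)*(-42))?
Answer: -1/1008 ≈ -0.00099206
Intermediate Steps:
1/((8 + 16)*(-42)) = 1/(24*(-42)) = 1/(-1008) = -1/1008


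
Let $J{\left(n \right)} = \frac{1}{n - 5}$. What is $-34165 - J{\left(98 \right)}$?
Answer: $- \frac{3177346}{93} \approx -34165.0$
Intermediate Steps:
$J{\left(n \right)} = \frac{1}{-5 + n}$
$-34165 - J{\left(98 \right)} = -34165 - \frac{1}{-5 + 98} = -34165 - \frac{1}{93} = - \frac{3177346}{93}$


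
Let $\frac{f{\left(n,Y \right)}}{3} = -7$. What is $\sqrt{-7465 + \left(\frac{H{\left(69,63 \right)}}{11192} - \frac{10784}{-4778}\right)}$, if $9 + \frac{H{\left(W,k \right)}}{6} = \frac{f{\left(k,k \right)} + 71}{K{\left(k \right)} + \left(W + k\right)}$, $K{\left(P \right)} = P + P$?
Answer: $\frac{i \sqrt{154135756923884282021}}{143715073} \approx 86.387 i$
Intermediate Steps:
$f{\left(n,Y \right)} = -21$ ($f{\left(n,Y \right)} = 3 \left(-7\right) = -21$)
$K{\left(P \right)} = 2 P$
$H{\left(W,k \right)} = -54 + \frac{300}{W + 3 k}$ ($H{\left(W,k \right)} = -54 + 6 \frac{-21 + 71}{2 k + \left(W + k\right)} = -54 + 6 \frac{50}{W + 3 k} = -54 + \frac{300}{W + 3 k}$)
$\sqrt{-7465 + \left(\frac{H{\left(69,63 \right)}}{11192} - \frac{10784}{-4778}\right)} = \sqrt{-7465 + \left(\frac{6 \frac{1}{69 + 3 \cdot 63} \left(50 - 1701 - 621\right)}{11192} - \frac{10784}{-4778}\right)} = \sqrt{-7465 + \left(\frac{6 \left(50 - 1701 - 621\right)}{69 + 189} \cdot \frac{1}{11192} - - \frac{5392}{2389}\right)} = \sqrt{-7465 + \left(6 \cdot \frac{1}{258} \left(-2272\right) \frac{1}{11192} + \frac{5392}{2389}\right)} = \sqrt{-7465 + \left(\left(- \frac{2272}{43}\right) \frac{1}{11192} + \frac{5392}{2389}\right)} = \sqrt{-7465 + \left(- \frac{284}{60157} + \frac{5392}{2389}\right)} = \sqrt{-7465 + \frac{323688068}{143715073}} = \sqrt{- \frac{1072509331877}{143715073}} = \frac{i \sqrt{154135756923884282021}}{143715073}$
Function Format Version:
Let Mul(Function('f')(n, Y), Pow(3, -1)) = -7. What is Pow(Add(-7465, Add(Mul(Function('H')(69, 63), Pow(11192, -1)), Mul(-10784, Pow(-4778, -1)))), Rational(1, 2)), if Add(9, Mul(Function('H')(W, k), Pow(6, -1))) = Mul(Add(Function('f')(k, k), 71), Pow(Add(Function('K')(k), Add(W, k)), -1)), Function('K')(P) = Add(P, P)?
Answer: Mul(Rational(1, 143715073), I, Pow(154135756923884282021, Rational(1, 2))) ≈ Mul(86.387, I)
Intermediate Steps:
Function('f')(n, Y) = -21 (Function('f')(n, Y) = Mul(3, -7) = -21)
Function('K')(P) = Mul(2, P)
Function('H')(W, k) = Add(-54, Mul(300, Pow(Add(W, Mul(3, k)), -1))) (Function('H')(W, k) = Add(-54, Mul(6, Mul(Add(-21, 71), Pow(Add(Mul(2, k), Add(W, k)), -1)))) = Add(-54, Mul(6, Mul(50, Pow(Add(W, Mul(3, k)), -1)))) = Add(-54, Mul(300, Pow(Add(W, Mul(3, k)), -1))))
Pow(Add(-7465, Add(Mul(Function('H')(69, 63), Pow(11192, -1)), Mul(-10784, Pow(-4778, -1)))), Rational(1, 2)) = Pow(Add(-7465, Add(Mul(Mul(6, Pow(Add(69, Mul(3, 63)), -1), Add(50, Mul(-27, 63), Mul(-9, 69))), Pow(11192, -1)), Mul(-10784, Pow(-4778, -1)))), Rational(1, 2)) = Pow(Add(-7465, Add(Mul(Mul(6, Pow(Add(69, 189), -1), Add(50, -1701, -621)), Rational(1, 11192)), Mul(-10784, Rational(-1, 4778)))), Rational(1, 2)) = Pow(Add(-7465, Add(Mul(Mul(6, Pow(258, -1), -2272), Rational(1, 11192)), Rational(5392, 2389))), Rational(1, 2)) = Pow(Add(-7465, Add(Mul(Mul(6, Rational(1, 258), -2272), Rational(1, 11192)), Rational(5392, 2389))), Rational(1, 2)) = Pow(Add(-7465, Add(Mul(Rational(-2272, 43), Rational(1, 11192)), Rational(5392, 2389))), Rational(1, 2)) = Pow(Add(-7465, Add(Rational(-284, 60157), Rational(5392, 2389))), Rational(1, 2)) = Pow(Add(-7465, Rational(323688068, 143715073)), Rational(1, 2)) = Pow(Rational(-1072509331877, 143715073), Rational(1, 2)) = Mul(Rational(1, 143715073), I, Pow(154135756923884282021, Rational(1, 2)))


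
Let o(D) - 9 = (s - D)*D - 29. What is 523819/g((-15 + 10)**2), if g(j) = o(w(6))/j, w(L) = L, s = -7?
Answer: -13095475/98 ≈ -1.3363e+5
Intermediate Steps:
o(D) = -20 + D*(-7 - D) (o(D) = 9 + ((-7 - D)*D - 29) = 9 + (D*(-7 - D) - 29) = 9 + (-29 + D*(-7 - D)) = -20 + D*(-7 - D))
g(j) = -98/j (g(j) = (-20 - 1*6**2 - 7*6)/j = (-20 - 1*36 - 42)/j = (-20 - 36 - 42)/j = -98/j)
523819/g((-15 + 10)**2) = 523819/((-98/(-15 + 10)**2)) = 523819/((-98/((-5)**2))) = 523819/((-98/25)) = 523819/((-98*1/25)) = 523819/(-98/25) = 523819*(-25/98) = -13095475/98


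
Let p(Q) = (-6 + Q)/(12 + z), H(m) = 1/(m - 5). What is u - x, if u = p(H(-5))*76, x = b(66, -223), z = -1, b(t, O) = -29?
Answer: -723/55 ≈ -13.145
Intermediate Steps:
H(m) = 1/(-5 + m)
p(Q) = -6/11 + Q/11 (p(Q) = (-6 + Q)/(12 - 1) = (-6 + Q)/11 = (-6 + Q)*(1/11) = -6/11 + Q/11)
x = -29
u = -2318/55 (u = (-6/11 + 1/(11*(-5 - 5)))*76 = (-6/11 + (1/11)/(-10))*76 = (-6/11 + (1/11)*(-1/10))*76 = (-6/11 - 1/110)*76 = -61/110*76 = -2318/55 ≈ -42.145)
u - x = -2318/55 - 1*(-29) = -2318/55 + 29 = -723/55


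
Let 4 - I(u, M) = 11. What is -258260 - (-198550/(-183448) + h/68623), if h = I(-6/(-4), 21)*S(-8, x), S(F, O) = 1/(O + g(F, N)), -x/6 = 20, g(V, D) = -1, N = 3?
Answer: -196696676980921313/761619502292 ≈ -2.5826e+5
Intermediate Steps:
x = -120 (x = -6*20 = -120)
I(u, M) = -7 (I(u, M) = 4 - 1*11 = 4 - 11 = -7)
S(F, O) = 1/(-1 + O) (S(F, O) = 1/(O - 1) = 1/(-1 + O))
h = 7/121 (h = -7/(-1 - 120) = -7/(-121) = -7*(-1/121) = 7/121 ≈ 0.057851)
-258260 - (-198550/(-183448) + h/68623) = -258260 - (-198550/(-183448) + (7/121)/68623) = -258260 - (-198550*(-1/183448) + (7/121)*(1/68623)) = -258260 - (99275/91724 + 7/8303383) = -258260 - 1*824318989393/761619502292 = -258260 - 824318989393/761619502292 = -196696676980921313/761619502292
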